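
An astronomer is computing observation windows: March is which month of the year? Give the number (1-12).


Calendar month order:
2. February
3. March <--
4. April
March is month number 3

3


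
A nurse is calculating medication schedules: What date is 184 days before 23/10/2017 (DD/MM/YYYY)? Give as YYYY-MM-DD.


Start: 2017-10-23
Subtracting 184 days
Days already passed in October: 23
After going back through October: 161 more days to subtract
September 2017: 30 days, 131 remaining
August 2017: 31 days, 100 remaining
July 2017: 31 days, 69 remaining
June 2017: 30 days, 39 remaining
Result: 2017-04-22

2017-04-22


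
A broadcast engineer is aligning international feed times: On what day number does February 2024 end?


Month: February
Year: 2024
2024 is a leap year
February has 29 days
Total: 29 days

29


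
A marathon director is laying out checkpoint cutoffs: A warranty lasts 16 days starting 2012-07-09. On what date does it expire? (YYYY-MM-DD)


Start: 2012-07-09
Adding 16 days
Days remaining in July: 22
Result: 2012-07-25

2012-07-25


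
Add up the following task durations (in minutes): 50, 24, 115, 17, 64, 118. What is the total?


Durations: 50, 24, 115, 17, 64, 118
Running sum: 50
+ 24 = 74
+ 115 = 189
+ 17 = 206
+ 64 = 270
+ 118 = 388
Total duration: 388 minutes
That is 6 hours and 28 minutes

388


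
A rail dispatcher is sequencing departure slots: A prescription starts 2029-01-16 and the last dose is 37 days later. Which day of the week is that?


Start: 2029-01-16 (Tuesday)
Step 1 - find target date: add 37 days
  2029-01-16 + 37 days = 2029-02-22
Step 2 - day of week:
  37 mod 7 = 2
  Tuesday + 2 days -> Thursday
Result: Thursday (2029-02-22)

Thursday


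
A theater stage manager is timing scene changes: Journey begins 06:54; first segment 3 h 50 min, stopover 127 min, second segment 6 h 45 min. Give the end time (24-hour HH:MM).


Depart: 06:54
Leg 1: +230 min -> 10:44
Layover: +127 min -> 12:51
Leg 2: +405 min -> 19:36
Total travel: 762 minutes = 12h 42m
Arrival: 19:36

19:36


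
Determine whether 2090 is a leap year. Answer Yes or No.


Year: 2090
Divisible by 4? 2090 / 4 = 522.5 -> No
Not divisible by 4, so NOT a leap year

No


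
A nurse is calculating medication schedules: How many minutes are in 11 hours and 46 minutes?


Hours: 11
Extra minutes: 46
Minutes per hour: 60
Hours to minutes: 11 x 60 = 660
Total: 660 + 46 = 706

706


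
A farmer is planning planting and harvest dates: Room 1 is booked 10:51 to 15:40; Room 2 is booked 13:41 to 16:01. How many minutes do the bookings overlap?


Interval A: [651, 940] minutes from midnight
Interval B: [821, 961] minutes from midnight
Overlap start = max(651, 821) = 821
Overlap end = min(940, 961) = 940
Overlap = 940 - 821 = 119 minutes

119


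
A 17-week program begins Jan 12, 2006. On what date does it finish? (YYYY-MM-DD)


Start: 2006-01-12
Weeks to add: 17
Convert to days: 17 x 7 = 119 days
Add 119 days to 2006-01-12
Result: 2006-05-11

2006-05-11


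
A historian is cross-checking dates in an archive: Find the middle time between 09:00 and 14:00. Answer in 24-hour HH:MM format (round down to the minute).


Start time: 09:00 = 540 minutes from midnight
End time: 14:00 = 840 minutes from midnight
Sum: 540 + 840 = 1380
Midpoint: 1380 / 2 = 690 minutes
Convert: 690 / 60 = 11 hours, 30 minutes
Result: 11:30

11:30


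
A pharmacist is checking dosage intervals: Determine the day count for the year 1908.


Year: 1908
Check leap year rules:
Divisible by 4? Yes
Divisible by 100? No
1908 is a leap year
Days: 366

366


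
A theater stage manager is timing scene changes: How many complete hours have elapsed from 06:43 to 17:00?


Start: 06:43
End: 17:00
Hour difference: 17 - 6 = 11 hours
Minute difference: 0 - 43 = -43 minutes
Total minutes: 617
Complete hours: 617 / 60 = 10 (remainder 17)

10


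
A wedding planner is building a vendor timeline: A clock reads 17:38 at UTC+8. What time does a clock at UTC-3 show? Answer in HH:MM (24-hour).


Local time: 17:38 at UTC+8 (offset 8h)
Target zone: UTC-3 (offset -3h)
Difference: -3 - (8) = -11 hours
Calculation: 17 + (-11) = 6
Result: 06:38

06:38


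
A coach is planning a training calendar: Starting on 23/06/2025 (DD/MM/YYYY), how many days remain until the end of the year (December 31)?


Start: June 23, 2025
End: December 31, 2025
Days left in June: 7
July: 31
August: 31
September: 30
October: 31
... plus remaining months
Sum of remaining months: 184
Total: 7 + 184 = 191

191


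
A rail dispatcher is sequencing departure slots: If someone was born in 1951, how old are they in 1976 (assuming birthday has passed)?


Birth year: 1951
Current year: 1976
Age = current year - birth year
Age = 1976 - 1951 = 25

25


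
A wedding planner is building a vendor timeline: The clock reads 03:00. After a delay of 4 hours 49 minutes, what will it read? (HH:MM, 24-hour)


Start time: 03:00
Adding: 4 hours 49 minutes
Minutes: 0 + 49 = 49
Hours: 3 + 4 + 0 = 7
Result: 07:49

07:49


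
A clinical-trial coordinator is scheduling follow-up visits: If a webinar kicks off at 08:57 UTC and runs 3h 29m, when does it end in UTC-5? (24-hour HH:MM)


Start: 08:57 in UTC
Step 1 - add duration:
  minutes: 57 + 29 = 86 (carry 1h)
  hours: 8 + 3 + 1 = 12
  end in UTC: 12:26
Step 2 - convert UTC -> UTC-5:
  offset difference: -5 - (0) = -5 hours
  12 + (-5) = 7 -> mod 24 = 7
Result: 07:26 in UTC-5

07:26


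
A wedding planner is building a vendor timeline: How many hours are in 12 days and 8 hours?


Days: 12
Extra hours: 8
Hours per day: 24
Days to hours: 12 x 24 = 288
Total: 288 + 8 = 296

296


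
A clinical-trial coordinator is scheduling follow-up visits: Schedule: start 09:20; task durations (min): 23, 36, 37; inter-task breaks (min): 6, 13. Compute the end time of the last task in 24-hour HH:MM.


Start: 09:20 = 560 min from midnight
  after task 1 (23 min): 09:43
  after break (6 min): 09:49
  after task 2 (36 min): 10:25
  after break (13 min): 10:38
  after task 3 (37 min): 11:15
Total elapsed: 115 minutes
End time: 11:15

11:15


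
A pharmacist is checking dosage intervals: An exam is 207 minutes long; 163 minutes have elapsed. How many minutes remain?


Total budget: 207 minutes
Time used: 163 minutes
Remaining: 207 - 163 = 44 minutes
Percent used: 78.7%
Percent remaining: 21.3%

44


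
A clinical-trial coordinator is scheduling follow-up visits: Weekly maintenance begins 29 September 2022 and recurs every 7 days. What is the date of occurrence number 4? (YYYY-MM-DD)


First occurrence: 2022-09-29 (occurrence 1)
Each occurrence is 7 days after the previous.
Occurrence 4 is 3 weeks after the first.
3 weeks = 21 days
2022-09-29 + 21 days = 2022-10-20

2022-10-20


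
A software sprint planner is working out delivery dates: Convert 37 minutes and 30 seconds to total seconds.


Minutes: 37
Extra seconds: 30
Seconds per minute: 60
Minutes to seconds: 37 x 60 = 2220
Total: 2220 + 30 = 2250

2250


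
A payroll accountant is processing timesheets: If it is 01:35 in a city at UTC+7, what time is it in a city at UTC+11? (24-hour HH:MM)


Local time: 01:35 at UTC+7 (offset 7h)
Target zone: UTC+11 (offset 11h)
Difference: 11 - (7) = 4 hours
Calculation: 1 + (4) = 5
Result: 05:35

05:35


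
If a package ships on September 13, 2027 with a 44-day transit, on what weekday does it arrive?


Start: 2027-09-13 (Monday)
Step 1 - find target date: add 44 days
  2027-09-13 + 44 days = 2027-10-27
Step 2 - day of week:
  44 mod 7 = 2
  Monday + 2 days -> Wednesday
Result: Wednesday (2027-10-27)

Wednesday


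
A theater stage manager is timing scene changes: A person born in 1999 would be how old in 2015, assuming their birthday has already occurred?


Birth year: 1999
Current year: 2015
Age = current year - birth year
Age = 2015 - 1999 = 16

16


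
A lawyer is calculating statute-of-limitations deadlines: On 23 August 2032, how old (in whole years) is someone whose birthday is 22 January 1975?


Birth: 1975-01-22
Reference: 2032-08-23
Year difference: 2032 - 1975 = 57
Has birthday (01-22) occurred by 08-23? Yes
Age in full years: 57

57


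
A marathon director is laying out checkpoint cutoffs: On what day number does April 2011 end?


Month: April
Year: 2011
April is a 30-day month
Total: 30 days

30


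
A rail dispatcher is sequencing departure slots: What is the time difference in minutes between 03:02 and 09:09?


Start time: 03:02 = 182 minutes from midnight
End time: 09:09 = 549 minutes from midnight
Difference: 549 - 182 = 367 minutes
That is 6 hours and 7 minutes

367


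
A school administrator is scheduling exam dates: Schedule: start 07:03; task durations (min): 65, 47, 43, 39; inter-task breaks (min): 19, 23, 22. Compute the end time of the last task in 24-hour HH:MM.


Start: 07:03 = 423 min from midnight
  after task 1 (65 min): 08:08
  after break (19 min): 08:27
  after task 2 (47 min): 09:14
  after break (23 min): 09:37
  after task 3 (43 min): 10:20
  after break (22 min): 10:42
  after task 4 (39 min): 11:21
Total elapsed: 258 minutes
End time: 11:21

11:21


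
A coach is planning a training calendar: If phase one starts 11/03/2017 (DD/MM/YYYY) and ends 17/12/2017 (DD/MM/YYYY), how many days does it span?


Start date: 2017-03-11
End date: 2017-12-17
Mar 2017: +21 days
Apr 2017: +30 days
May 2017: +31 days
... (7 more months)
Total: 281 days

281


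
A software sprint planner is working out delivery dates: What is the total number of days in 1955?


Year: 1955
Check leap year rules:
Divisible by 4? No
1955 is not a leap year
Days: 365

365


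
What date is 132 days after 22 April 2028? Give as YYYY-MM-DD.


Start: 2028-04-22
Adding 132 days
Days remaining in April: 8
After April: 124 days still to add
May 2028: 31 days, 93 remaining
June 2028: 30 days, 63 remaining
July 2028: 31 days, 32 remaining
August 2028: 31 days, 1 remaining
Result: 2028-09-01

2028-09-01


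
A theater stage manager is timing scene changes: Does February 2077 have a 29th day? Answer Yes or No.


Year: 2077
Divisible by 4? 2077 / 4 = 519.25 -> No
Not divisible by 4, so NOT a leap year

No


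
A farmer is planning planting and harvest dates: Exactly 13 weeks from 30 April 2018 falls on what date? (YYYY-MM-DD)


Start: 2018-04-30
Weeks to add: 13
Convert to days: 13 x 7 = 91 days
Add 91 days to 2018-04-30
Result: 2018-07-30

2018-07-30


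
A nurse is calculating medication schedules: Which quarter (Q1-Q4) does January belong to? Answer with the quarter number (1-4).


Month: January (month 1)
Q1: January-March (months 1-3)
Q2: April-June (months 4-6)
Q3: July-September (months 7-9)
Q4: October-December (months 10-12)
Month 1 falls in Q1

1


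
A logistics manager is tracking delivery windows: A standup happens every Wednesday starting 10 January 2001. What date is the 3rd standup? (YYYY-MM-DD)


First occurrence: 2001-01-10 (occurrence 1)
Each occurrence is 7 days after the previous.
Occurrence 3 is 2 weeks after the first.
2 weeks = 14 days
2001-01-10 + 14 days = 2001-01-24

2001-01-24


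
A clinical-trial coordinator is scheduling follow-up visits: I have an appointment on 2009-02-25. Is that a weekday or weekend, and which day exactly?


Date: 2009-02-25
January 1, 2009 is a Thursday
Day of year: 56
Offset from Jan 1: 55 days
55 mod 7 = 6
Result: Wednesday

Wednesday


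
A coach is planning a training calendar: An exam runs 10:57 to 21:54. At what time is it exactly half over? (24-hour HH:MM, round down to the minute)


Start time: 10:57 = 657 minutes from midnight
End time: 21:54 = 1314 minutes from midnight
Sum: 657 + 1314 = 1971
Midpoint: 1971 / 2 = 985 minutes
Convert: 985 / 60 = 16 hours, 25 minutes
Result: 16:25

16:25


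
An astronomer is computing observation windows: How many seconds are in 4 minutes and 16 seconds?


Minutes: 4
Extra seconds: 16
Seconds per minute: 60
Minutes to seconds: 4 x 60 = 240
Total: 240 + 16 = 256

256


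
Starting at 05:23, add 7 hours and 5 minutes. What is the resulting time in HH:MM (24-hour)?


Start time: 05:23
Adding: 7 hours 5 minutes
Minutes: 23 + 5 = 28
Hours: 5 + 7 + 0 = 12
Result: 12:28

12:28


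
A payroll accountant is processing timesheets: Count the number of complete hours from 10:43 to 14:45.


Start: 10:43
End: 14:45
Hour difference: 14 - 10 = 4 hours
Minute difference: 45 - 43 = 2 minutes
Total minutes: 242
Complete hours: 242 / 60 = 4 (remainder 2)

4


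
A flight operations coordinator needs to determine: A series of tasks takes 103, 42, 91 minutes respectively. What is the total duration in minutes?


Durations: 103, 42, 91
Running sum: 103
+ 42 = 145
+ 91 = 236
Total duration: 236 minutes
That is 3 hours and 56 minutes

236


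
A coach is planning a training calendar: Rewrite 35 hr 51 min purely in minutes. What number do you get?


Hours: 35
Extra minutes: 51
Minutes per hour: 60
Hours to minutes: 35 x 60 = 2100
Total: 2100 + 51 = 2151

2151


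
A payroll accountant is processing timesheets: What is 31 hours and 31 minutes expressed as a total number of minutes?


Hours: 31
Minutes: 31
Convert hours to minutes: 31 x 60 = 1860
Add remaining minutes: 1860 + 31 = 1891

1891


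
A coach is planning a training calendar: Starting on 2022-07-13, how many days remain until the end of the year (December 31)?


Start: July 13, 2022
End: December 31, 2022
Days left in July: 18
August: 31
September: 30
October: 31
November: 30
... plus remaining months
Sum of remaining months: 153
Total: 18 + 153 = 171

171


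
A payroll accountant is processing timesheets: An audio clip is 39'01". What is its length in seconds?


Minutes: 39
Seconds: 1
Convert minutes to seconds: 39 x 60 = 2340
Add remaining seconds: 2340 + 1 = 2341

2341


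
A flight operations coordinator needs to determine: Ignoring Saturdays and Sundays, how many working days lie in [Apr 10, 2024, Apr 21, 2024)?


Start: 2024-04-10 (Wednesday)
End (exclusive): 2024-04-21 (Sunday)
Total calendar days: 11
Full weeks: 11 // 7 = 1 -> 5 weekdays
Remaining 4 days starting on Wednesday:
  Wed(w), Thu(w), Fri(w), Sat(-) -> 3 weekdays
Total business days: 5 + 3 = 8

8


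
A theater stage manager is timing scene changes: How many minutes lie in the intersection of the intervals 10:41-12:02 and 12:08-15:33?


Interval A: [641, 722] minutes from midnight
Interval B: [728, 933] minutes from midnight
Overlap start = max(641, 728) = 728
Overlap end = min(722, 933) = 722
End <= start, so the intervals do not overlap: 0 minutes

0


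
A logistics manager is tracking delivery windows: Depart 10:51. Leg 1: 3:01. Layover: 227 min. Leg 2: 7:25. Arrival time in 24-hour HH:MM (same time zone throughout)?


Depart: 10:51
Leg 1: +181 min -> 13:52
Layover: +227 min -> 17:39
Leg 2: +445 min -> 01:04
Total travel: 853 minutes = 14h 13m
Arrival: 01:04

01:04


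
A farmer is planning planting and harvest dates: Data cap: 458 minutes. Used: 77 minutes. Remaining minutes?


Total budget: 458 minutes
Time used: 77 minutes
Remaining: 458 - 77 = 381 minutes
Percent used: 16.8%
Percent remaining: 83.2%

381


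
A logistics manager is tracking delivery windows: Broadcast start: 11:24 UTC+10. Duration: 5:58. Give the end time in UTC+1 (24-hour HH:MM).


Start: 11:24 in UTC+10
Step 1 - add duration:
  minutes: 24 + 58 = 82 (carry 1h)
  hours: 11 + 5 + 1 = 17
  end in UTC+10: 17:22
Step 2 - convert UTC+10 -> UTC+1:
  offset difference: 1 - (10) = -9 hours
  17 + (-9) = 8 -> mod 24 = 8
Result: 08:22 in UTC+1

08:22


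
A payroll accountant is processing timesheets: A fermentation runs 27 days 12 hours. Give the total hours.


Days: 27
Extra hours: 12
Hours per day: 24
Days to hours: 27 x 24 = 648
Total: 648 + 12 = 660

660


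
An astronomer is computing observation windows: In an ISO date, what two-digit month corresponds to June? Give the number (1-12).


Calendar month order:
5. May
6. June <--
7. July
June is month number 6

6


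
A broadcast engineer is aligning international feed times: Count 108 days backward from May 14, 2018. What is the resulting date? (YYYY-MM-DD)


Start: 2018-05-14
Subtracting 108 days
Days already passed in May: 14
After going back through May: 94 more days to subtract
April 2018: 30 days, 64 remaining
March 2018: 31 days, 33 remaining
February 2018: 28 days, 5 remaining
January 2018 has 31 days, need 5
Result: 2018-01-26

2018-01-26


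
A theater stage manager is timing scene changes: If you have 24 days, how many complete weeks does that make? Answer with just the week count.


Total days: 24
Days per week: 7
Division: 24 / 7 = 3 remainder 3
Complete weeks: 3
Remaining days: 3

3


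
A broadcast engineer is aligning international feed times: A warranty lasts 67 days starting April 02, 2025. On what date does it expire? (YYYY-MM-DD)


Start: 2025-04-02
Adding 67 days
Days remaining in April: 28
After April: 39 days still to add
May 2025: 31 days, 8 remaining
June 2025 has 30 days, need 8
Result: 2025-06-08

2025-06-08


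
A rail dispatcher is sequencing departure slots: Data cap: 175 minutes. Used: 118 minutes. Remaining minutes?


Total budget: 175 minutes
Time used: 118 minutes
Remaining: 175 - 118 = 57 minutes
Percent used: 67.4%
Percent remaining: 32.6%

57


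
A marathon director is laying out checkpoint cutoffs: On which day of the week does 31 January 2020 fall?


Date: 2020-01-31
January 1, 2020 is a Wednesday
Day of year: 31
Offset from Jan 1: 30 days
30 mod 7 = 2
Result: Friday

Friday


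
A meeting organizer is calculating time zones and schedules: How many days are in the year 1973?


Year: 1973
Check leap year rules:
Divisible by 4? No
1973 is not a leap year
Days: 365

365


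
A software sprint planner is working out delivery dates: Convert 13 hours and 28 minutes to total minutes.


Hours: 13
Extra minutes: 28
Minutes per hour: 60
Hours to minutes: 13 x 60 = 780
Total: 780 + 28 = 808

808


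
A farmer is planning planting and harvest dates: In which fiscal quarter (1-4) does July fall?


Month: July (month 7)
Q1: January-March (months 1-3)
Q2: April-June (months 4-6)
Q3: July-September (months 7-9)
Q4: October-December (months 10-12)
Month 7 falls in Q3

3


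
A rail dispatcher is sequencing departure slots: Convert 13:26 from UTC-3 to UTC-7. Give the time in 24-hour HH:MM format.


Local time: 13:26 at UTC-3 (offset -3h)
Target zone: UTC-7 (offset -7h)
Difference: -7 - (-3) = -4 hours
Calculation: 13 + (-4) = 9
Result: 09:26

09:26


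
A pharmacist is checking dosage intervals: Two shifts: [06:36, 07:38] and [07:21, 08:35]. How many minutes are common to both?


Interval A: [396, 458] minutes from midnight
Interval B: [441, 515] minutes from midnight
Overlap start = max(396, 441) = 441
Overlap end = min(458, 515) = 458
Overlap = 458 - 441 = 17 minutes

17


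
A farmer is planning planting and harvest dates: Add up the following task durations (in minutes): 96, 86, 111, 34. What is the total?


Durations: 96, 86, 111, 34
Running sum: 96
+ 86 = 182
+ 111 = 293
+ 34 = 327
Total duration: 327 minutes
That is 5 hours and 27 minutes

327


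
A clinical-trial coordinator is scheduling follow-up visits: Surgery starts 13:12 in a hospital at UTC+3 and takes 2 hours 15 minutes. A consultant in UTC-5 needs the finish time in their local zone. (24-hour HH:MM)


Start: 13:12 in UTC+3
Step 1 - add duration:
  minutes: 12 + 15 = 27
  hours: 13 + 2 + 0 = 15
  end in UTC+3: 15:27
Step 2 - convert UTC+3 -> UTC-5:
  offset difference: -5 - (3) = -8 hours
  15 + (-8) = 7 -> mod 24 = 7
Result: 07:27 in UTC-5

07:27


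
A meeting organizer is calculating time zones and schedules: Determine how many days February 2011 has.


Month: February
Year: 2011
2011 is not a leap year
February has 28 days
Total: 28 days

28


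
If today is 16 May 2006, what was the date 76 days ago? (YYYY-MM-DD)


Start: 2006-05-16
Subtracting 76 days
Days already passed in May: 16
After going back through May: 60 more days to subtract
April 2006: 30 days, 30 remaining
March 2006 has 31 days, need 30
Result: 2006-03-01

2006-03-01


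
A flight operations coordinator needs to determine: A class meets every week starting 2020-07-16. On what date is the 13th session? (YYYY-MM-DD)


First occurrence: 2020-07-16 (occurrence 1)
Each occurrence is 7 days after the previous.
Occurrence 13 is 12 weeks after the first.
12 weeks = 84 days
2020-07-16 + 84 days = 2020-10-08

2020-10-08


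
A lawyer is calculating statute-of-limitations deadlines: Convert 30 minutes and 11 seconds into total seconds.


Minutes: 30
Seconds: 11
Convert minutes to seconds: 30 x 60 = 1800
Add remaining seconds: 1800 + 11 = 1811

1811


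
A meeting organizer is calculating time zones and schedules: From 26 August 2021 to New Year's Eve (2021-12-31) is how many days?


Start: August 26, 2021
End: December 31, 2021
Days left in August: 5
September: 30
October: 31
November: 30
December: 31
Sum of remaining months: 122
Total: 5 + 122 = 127

127


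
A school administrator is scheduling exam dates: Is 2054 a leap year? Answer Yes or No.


Year: 2054
Divisible by 4? 2054 / 4 = 513.5 -> No
Not divisible by 4, so NOT a leap year

No


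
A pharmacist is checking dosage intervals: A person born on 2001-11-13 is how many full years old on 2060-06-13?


Birth: 2001-11-13
Reference: 2060-06-13
Year difference: 2060 - 2001 = 59
Has birthday (11-13) occurred by 06-13? No
Birthday not yet reached this year -> subtract 1
Age in full years: 58

58


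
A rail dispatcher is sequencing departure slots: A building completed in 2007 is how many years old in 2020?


Birth year: 2007
Current year: 2020
Age = current year - birth year
Age = 2020 - 2007 = 13

13


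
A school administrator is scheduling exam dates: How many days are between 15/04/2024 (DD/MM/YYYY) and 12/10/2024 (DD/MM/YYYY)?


Start date: 2024-04-15
End date: 2024-10-12
Apr 2024: +16 days
May 2024: +31 days
Jun 2024: +30 days
... (4 more months)
Total: 180 days

180


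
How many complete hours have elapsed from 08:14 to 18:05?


Start: 08:14
End: 18:05
Hour difference: 18 - 8 = 10 hours
Minute difference: 5 - 14 = -9 minutes
Total minutes: 591
Complete hours: 591 / 60 = 9 (remainder 51)

9


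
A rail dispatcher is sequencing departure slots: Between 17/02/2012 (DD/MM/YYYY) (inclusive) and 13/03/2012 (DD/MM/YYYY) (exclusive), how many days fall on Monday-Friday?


Start: 2012-02-17 (Friday)
End (exclusive): 2012-03-13 (Tuesday)
Total calendar days: 25
Full weeks: 25 // 7 = 3 -> 15 weekdays
Remaining 4 days starting on Friday:
  Fri(w), Sat(-), Sun(-), Mon(w) -> 2 weekdays
Total business days: 15 + 2 = 17

17


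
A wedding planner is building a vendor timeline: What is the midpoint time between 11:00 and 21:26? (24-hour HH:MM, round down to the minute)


Start time: 11:00 = 660 minutes from midnight
End time: 21:26 = 1286 minutes from midnight
Sum: 660 + 1286 = 1946
Midpoint: 1946 / 2 = 973 minutes
Convert: 973 / 60 = 16 hours, 13 minutes
Result: 16:13

16:13


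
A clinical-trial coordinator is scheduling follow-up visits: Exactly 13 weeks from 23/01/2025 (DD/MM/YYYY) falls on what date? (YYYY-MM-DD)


Start: 2025-01-23
Weeks to add: 13
Convert to days: 13 x 7 = 91 days
Add 91 days to 2025-01-23
Result: 2025-04-24

2025-04-24


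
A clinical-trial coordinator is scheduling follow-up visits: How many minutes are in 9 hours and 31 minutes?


Hours: 9
Minutes: 31
Convert hours to minutes: 9 x 60 = 540
Add remaining minutes: 540 + 31 = 571

571


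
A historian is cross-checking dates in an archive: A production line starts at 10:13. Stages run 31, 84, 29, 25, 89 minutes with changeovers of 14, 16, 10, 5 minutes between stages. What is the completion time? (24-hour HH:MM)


Start: 10:13 = 613 min from midnight
  after task 1 (31 min): 10:44
  after break (14 min): 10:58
  after task 2 (84 min): 12:22
  after break (16 min): 12:38
  after task 3 (29 min): 13:07
  after break (10 min): 13:17
  after task 4 (25 min): 13:42
  after break (5 min): 13:47
  after task 5 (89 min): 15:16
Total elapsed: 303 minutes
End time: 15:16

15:16


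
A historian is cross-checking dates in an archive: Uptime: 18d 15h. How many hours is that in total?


Days: 18
Extra hours: 15
Hours per day: 24
Days to hours: 18 x 24 = 432
Total: 432 + 15 = 447

447


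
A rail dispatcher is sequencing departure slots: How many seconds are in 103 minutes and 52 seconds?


Minutes: 103
Extra seconds: 52
Seconds per minute: 60
Minutes to seconds: 103 x 60 = 6180
Total: 6180 + 52 = 6232

6232


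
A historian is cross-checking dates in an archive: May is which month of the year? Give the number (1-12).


Calendar month order:
4. April
5. May <--
6. June
May is month number 5

5


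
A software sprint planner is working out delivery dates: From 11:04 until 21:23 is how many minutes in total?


Start time: 11:04 = 664 minutes from midnight
End time: 21:23 = 1283 minutes from midnight
Difference: 1283 - 664 = 619 minutes
That is 10 hours and 19 minutes

619


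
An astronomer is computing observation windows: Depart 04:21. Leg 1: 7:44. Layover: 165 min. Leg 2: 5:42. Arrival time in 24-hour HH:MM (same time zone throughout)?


Depart: 04:21
Leg 1: +464 min -> 12:05
Layover: +165 min -> 14:50
Leg 2: +342 min -> 20:32
Total travel: 971 minutes = 16h 11m
Arrival: 20:32

20:32


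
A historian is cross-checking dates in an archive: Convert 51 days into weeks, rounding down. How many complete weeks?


Total days: 51
Days per week: 7
Division: 51 / 7 = 7 remainder 2
Complete weeks: 7
Remaining days: 2

7


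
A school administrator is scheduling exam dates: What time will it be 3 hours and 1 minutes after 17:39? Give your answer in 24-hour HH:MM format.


Start time: 17:39
Adding: 3 hours 1 minutes
Minutes: 39 + 1 = 40
Hours: 17 + 3 + 0 = 20
Result: 20:40

20:40


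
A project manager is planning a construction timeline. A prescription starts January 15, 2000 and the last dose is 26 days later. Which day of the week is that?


Start: 2000-01-15 (Saturday)
Step 1 - find target date: add 26 days
  2000-01-15 + 26 days = 2000-02-10
Step 2 - day of week:
  26 mod 7 = 5
  Saturday + 5 days -> Thursday
Result: Thursday (2000-02-10)

Thursday


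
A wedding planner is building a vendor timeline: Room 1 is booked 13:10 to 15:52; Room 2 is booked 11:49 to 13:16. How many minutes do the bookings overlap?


Interval A: [790, 952] minutes from midnight
Interval B: [709, 796] minutes from midnight
Overlap start = max(790, 709) = 790
Overlap end = min(952, 796) = 796
Overlap = 796 - 790 = 6 minutes

6


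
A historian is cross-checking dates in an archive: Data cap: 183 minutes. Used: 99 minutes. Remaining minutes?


Total budget: 183 minutes
Time used: 99 minutes
Remaining: 183 - 99 = 84 minutes
Percent used: 54.1%
Percent remaining: 45.9%

84


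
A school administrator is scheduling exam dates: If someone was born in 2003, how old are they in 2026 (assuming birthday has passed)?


Birth year: 2003
Current year: 2026
Age = current year - birth year
Age = 2026 - 2003 = 23

23


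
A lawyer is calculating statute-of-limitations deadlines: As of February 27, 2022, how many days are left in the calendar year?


Start: February 27, 2022
End: December 31, 2022
Days left in February: 1
March: 31
April: 30
May: 31
June: 30
... plus remaining months
Sum of remaining months: 306
Total: 1 + 306 = 307

307


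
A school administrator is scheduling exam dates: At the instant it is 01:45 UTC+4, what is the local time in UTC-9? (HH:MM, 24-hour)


Local time: 01:45 at UTC+4 (offset 4h)
Target zone: UTC-9 (offset -9h)
Difference: -9 - (4) = -13 hours
Calculation: 1 + (-13) = -12
Wraparound: (-12) mod 24 = 12
Result: 12:45

12:45


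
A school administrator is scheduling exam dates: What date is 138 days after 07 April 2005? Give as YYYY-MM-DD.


Start: 2005-04-07
Adding 138 days
Days remaining in April: 23
After April: 115 days still to add
May 2005: 31 days, 84 remaining
June 2005: 30 days, 54 remaining
July 2005: 31 days, 23 remaining
August 2005 has 31 days, need 23
Result: 2005-08-23

2005-08-23


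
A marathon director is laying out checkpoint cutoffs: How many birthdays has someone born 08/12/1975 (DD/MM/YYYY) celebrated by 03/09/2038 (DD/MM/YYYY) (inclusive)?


Birth: 1975-12-08
Reference: 2038-09-03
Year difference: 2038 - 1975 = 63
Has birthday (12-08) occurred by 09-03? No
Birthday not yet reached this year -> subtract 1
Age in full years: 62

62


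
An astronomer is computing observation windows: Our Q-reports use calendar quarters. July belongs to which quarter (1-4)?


Month: July (month 7)
Q1: January-March (months 1-3)
Q2: April-June (months 4-6)
Q3: July-September (months 7-9)
Q4: October-December (months 10-12)
Month 7 falls in Q3

3


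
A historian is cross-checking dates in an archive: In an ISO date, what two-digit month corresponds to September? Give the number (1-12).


Calendar month order:
8. August
9. September <--
10. October
September is month number 9

9


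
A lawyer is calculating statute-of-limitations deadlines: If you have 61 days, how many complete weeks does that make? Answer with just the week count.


Total days: 61
Days per week: 7
Division: 61 / 7 = 8 remainder 5
Complete weeks: 8
Remaining days: 5

8


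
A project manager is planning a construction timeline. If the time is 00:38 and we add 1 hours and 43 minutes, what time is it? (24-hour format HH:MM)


Start time: 00:38
Adding: 1 hours 43 minutes
Minutes: 38 + 43 = 81
Minute overflow: 81 >= 60, so carry 1 hour, minutes = 21
Hours: 0 + 1 + 1 = 2
Result: 02:21

02:21


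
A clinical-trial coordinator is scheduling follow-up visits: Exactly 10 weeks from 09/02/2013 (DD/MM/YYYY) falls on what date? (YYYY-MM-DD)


Start: 2013-02-09
Weeks to add: 10
Convert to days: 10 x 7 = 70 days
Add 70 days to 2013-02-09
Result: 2013-04-20

2013-04-20


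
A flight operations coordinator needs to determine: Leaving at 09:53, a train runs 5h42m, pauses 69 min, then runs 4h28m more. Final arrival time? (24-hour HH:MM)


Depart: 09:53
Leg 1: +342 min -> 15:35
Layover: +69 min -> 16:44
Leg 2: +268 min -> 21:12
Total travel: 679 minutes = 11h 19m
Arrival: 21:12

21:12


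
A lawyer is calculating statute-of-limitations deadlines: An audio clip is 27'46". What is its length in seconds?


Minutes: 27
Seconds: 46
Convert minutes to seconds: 27 x 60 = 1620
Add remaining seconds: 1620 + 46 = 1666

1666


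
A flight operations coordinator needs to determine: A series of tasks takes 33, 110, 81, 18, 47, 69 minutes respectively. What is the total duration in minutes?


Durations: 33, 110, 81, 18, 47, 69
Running sum: 33
+ 110 = 143
+ 81 = 224
+ 18 = 242
+ 47 = 289
+ 69 = 358
Total duration: 358 minutes
That is 5 hours and 58 minutes

358


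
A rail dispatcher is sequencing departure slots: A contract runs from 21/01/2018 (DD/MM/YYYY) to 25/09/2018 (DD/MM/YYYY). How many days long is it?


Start date: 2018-01-21
End date: 2018-09-25
Jan 2018: +11 days
Feb 2018: +28 days
Mar 2018: +31 days
... (6 more months)
Total: 247 days

247


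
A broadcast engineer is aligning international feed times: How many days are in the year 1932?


Year: 1932
Check leap year rules:
Divisible by 4? Yes
Divisible by 100? No
1932 is a leap year
Days: 366

366


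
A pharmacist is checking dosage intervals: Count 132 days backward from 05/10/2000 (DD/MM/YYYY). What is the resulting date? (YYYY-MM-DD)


Start: 2000-10-05
Subtracting 132 days
Days already passed in October: 5
After going back through October: 127 more days to subtract
September 2000: 30 days, 97 remaining
August 2000: 31 days, 66 remaining
July 2000: 31 days, 35 remaining
June 2000: 30 days, 5 remaining
Result: 2000-05-26

2000-05-26


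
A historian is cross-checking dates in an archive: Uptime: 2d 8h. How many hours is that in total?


Days: 2
Extra hours: 8
Hours per day: 24
Days to hours: 2 x 24 = 48
Total: 48 + 8 = 56

56


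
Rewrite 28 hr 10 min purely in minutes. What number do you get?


Hours: 28
Extra minutes: 10
Minutes per hour: 60
Hours to minutes: 28 x 60 = 1680
Total: 1680 + 10 = 1690

1690


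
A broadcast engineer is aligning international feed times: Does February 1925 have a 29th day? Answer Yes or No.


Year: 1925
Divisible by 4? 1925 / 4 = 481.25 -> No
Not divisible by 4, so NOT a leap year

No


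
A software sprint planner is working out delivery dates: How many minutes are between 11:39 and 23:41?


Start time: 11:39 = 699 minutes from midnight
End time: 23:41 = 1421 minutes from midnight
Difference: 1421 - 699 = 722 minutes
That is 12 hours and 2 minutes

722


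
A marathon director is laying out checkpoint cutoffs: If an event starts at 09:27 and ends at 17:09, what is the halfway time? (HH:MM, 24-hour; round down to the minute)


Start time: 09:27 = 567 minutes from midnight
End time: 17:09 = 1029 minutes from midnight
Sum: 567 + 1029 = 1596
Midpoint: 1596 / 2 = 798 minutes
Convert: 798 / 60 = 13 hours, 18 minutes
Result: 13:18

13:18


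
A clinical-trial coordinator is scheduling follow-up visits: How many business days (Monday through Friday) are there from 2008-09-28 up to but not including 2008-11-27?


Start: 2008-09-28 (Sunday)
End (exclusive): 2008-11-27 (Thursday)
Total calendar days: 60
Full weeks: 60 // 7 = 8 -> 40 weekdays
Remaining 4 days starting on Sunday:
  Sun(-), Mon(w), Tue(w), Wed(w) -> 3 weekdays
Total business days: 40 + 3 = 43

43


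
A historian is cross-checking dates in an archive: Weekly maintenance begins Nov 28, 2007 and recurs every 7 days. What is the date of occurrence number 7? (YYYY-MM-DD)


First occurrence: 2007-11-28 (occurrence 1)
Each occurrence is 7 days after the previous.
Occurrence 7 is 6 weeks after the first.
6 weeks = 42 days
2007-11-28 + 42 days = 2008-01-09

2008-01-09


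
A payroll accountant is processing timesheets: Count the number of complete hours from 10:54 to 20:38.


Start: 10:54
End: 20:38
Hour difference: 20 - 10 = 10 hours
Minute difference: 38 - 54 = -16 minutes
Total minutes: 584
Complete hours: 584 / 60 = 9 (remainder 44)

9


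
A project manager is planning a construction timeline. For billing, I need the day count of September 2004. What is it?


Month: September
Year: 2004
September is a 30-day month
Total: 30 days

30


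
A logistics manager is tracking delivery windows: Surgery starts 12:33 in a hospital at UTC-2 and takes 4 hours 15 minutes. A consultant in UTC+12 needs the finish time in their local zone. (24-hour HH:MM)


Start: 12:33 in UTC-2
Step 1 - add duration:
  minutes: 33 + 15 = 48
  hours: 12 + 4 + 0 = 16
  end in UTC-2: 16:48
Step 2 - convert UTC-2 -> UTC+12:
  offset difference: 12 - (-2) = 14 hours
  16 + (14) = 30 -> mod 24 = 6
Result: 06:48 in UTC+12

06:48


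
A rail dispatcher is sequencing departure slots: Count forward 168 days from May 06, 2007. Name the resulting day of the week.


Start: 2007-05-06 (Sunday)
Step 1 - find target date: add 168 days
  2007-05-06 + 168 days = 2007-10-21
Step 2 - day of week:
  168 mod 7 = 0
  Sunday + 0 days -> Sunday
Result: Sunday (2007-10-21)

Sunday


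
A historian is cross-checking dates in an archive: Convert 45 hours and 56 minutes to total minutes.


Hours: 45
Minutes: 56
Convert hours to minutes: 45 x 60 = 2700
Add remaining minutes: 2700 + 56 = 2756

2756


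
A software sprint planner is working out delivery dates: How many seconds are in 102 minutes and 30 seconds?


Minutes: 102
Extra seconds: 30
Seconds per minute: 60
Minutes to seconds: 102 x 60 = 6120
Total: 6120 + 30 = 6150

6150


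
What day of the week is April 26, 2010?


Date: 2010-04-26
January 1, 2010 is a Friday
Day of year: 116
Offset from Jan 1: 115 days
115 mod 7 = 3
Result: Monday

Monday


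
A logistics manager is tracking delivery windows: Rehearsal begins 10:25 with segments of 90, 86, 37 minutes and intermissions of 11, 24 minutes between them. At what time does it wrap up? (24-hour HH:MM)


Start: 10:25 = 625 min from midnight
  after task 1 (90 min): 11:55
  after break (11 min): 12:06
  after task 2 (86 min): 13:32
  after break (24 min): 13:56
  after task 3 (37 min): 14:33
Total elapsed: 248 minutes
End time: 14:33

14:33


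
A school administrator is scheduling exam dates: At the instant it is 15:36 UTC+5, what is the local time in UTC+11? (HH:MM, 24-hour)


Local time: 15:36 at UTC+5 (offset 5h)
Target zone: UTC+11 (offset 11h)
Difference: 11 - (5) = 6 hours
Calculation: 15 + (6) = 21
Result: 21:36

21:36


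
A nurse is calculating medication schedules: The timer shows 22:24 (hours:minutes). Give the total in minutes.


Hours: 22
Minutes: 24
Convert hours to minutes: 22 x 60 = 1320
Add remaining minutes: 1320 + 24 = 1344

1344


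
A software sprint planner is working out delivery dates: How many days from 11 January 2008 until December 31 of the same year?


Start: January 11, 2008
End: December 31, 2008
Days left in January: 20
February: 29
March: 31
April: 30
May: 31
... plus remaining months
Sum of remaining months: 335
Total: 20 + 335 = 355

355


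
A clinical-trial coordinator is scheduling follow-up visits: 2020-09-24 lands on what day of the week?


Date: 2020-09-24
January 1, 2020 is a Wednesday
Day of year: 268
Offset from Jan 1: 267 days
267 mod 7 = 1
Result: Thursday

Thursday


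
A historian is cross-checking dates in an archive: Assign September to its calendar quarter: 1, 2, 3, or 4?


Month: September (month 9)
Q1: January-March (months 1-3)
Q2: April-June (months 4-6)
Q3: July-September (months 7-9)
Q4: October-December (months 10-12)
Month 9 falls in Q3

3


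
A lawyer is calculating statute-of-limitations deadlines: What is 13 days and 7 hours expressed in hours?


Days: 13
Extra hours: 7
Hours per day: 24
Days to hours: 13 x 24 = 312
Total: 312 + 7 = 319

319


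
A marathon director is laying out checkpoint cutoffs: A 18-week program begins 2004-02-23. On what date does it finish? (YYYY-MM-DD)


Start: 2004-02-23
Weeks to add: 18
Convert to days: 18 x 7 = 126 days
Add 126 days to 2004-02-23
Result: 2004-06-28

2004-06-28


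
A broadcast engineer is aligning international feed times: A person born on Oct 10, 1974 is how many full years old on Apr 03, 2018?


Birth: 1974-10-10
Reference: 2018-04-03
Year difference: 2018 - 1974 = 44
Has birthday (10-10) occurred by 04-03? No
Birthday not yet reached this year -> subtract 1
Age in full years: 43

43


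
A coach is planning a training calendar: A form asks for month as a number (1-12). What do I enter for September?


Calendar month order:
8. August
9. September <--
10. October
September is month number 9

9


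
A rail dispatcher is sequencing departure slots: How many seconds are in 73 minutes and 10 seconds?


Minutes: 73
Extra seconds: 10
Seconds per minute: 60
Minutes to seconds: 73 x 60 = 4380
Total: 4380 + 10 = 4390

4390


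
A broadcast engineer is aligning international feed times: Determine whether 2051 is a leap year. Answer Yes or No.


Year: 2051
Divisible by 4? 2051 / 4 = 512.75 -> No
Not divisible by 4, so NOT a leap year

No


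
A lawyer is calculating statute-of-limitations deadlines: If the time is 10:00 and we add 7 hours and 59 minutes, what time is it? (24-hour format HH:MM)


Start time: 10:00
Adding: 7 hours 59 minutes
Minutes: 0 + 59 = 59
Hours: 10 + 7 + 0 = 17
Result: 17:59

17:59


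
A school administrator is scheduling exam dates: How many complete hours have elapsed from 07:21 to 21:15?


Start: 07:21
End: 21:15
Hour difference: 21 - 7 = 14 hours
Minute difference: 15 - 21 = -6 minutes
Total minutes: 834
Complete hours: 834 / 60 = 13 (remainder 54)

13
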